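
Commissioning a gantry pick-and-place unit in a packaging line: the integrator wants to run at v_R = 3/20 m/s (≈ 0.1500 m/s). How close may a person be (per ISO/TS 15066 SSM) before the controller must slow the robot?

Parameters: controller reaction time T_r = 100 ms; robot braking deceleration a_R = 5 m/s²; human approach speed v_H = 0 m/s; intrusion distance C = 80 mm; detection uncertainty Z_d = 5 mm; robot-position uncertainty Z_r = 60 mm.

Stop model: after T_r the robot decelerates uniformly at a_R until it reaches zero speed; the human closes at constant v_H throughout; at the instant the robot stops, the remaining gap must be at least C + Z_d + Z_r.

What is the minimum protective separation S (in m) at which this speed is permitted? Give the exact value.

S_min = 649/4000 m = 0.1623 m

braking lasts T_s = (3/20)/5 = 0.0300 s
robot in T_r: 0.1500·0.1000 = 0.0150 m
braking distance = 0.1500²/(2·5.0000) = 0.0022 m
human over T_r+T_s: 0.0000·(0.1000+0.0300) = 0.0000 m
residual clearance needed = 0.0800+0.0050+0.0600 = 0.1450 m
S_min ≈ 0.0150+0.0022+0.0000+0.1450  ⇒  S_min = 649/4000 m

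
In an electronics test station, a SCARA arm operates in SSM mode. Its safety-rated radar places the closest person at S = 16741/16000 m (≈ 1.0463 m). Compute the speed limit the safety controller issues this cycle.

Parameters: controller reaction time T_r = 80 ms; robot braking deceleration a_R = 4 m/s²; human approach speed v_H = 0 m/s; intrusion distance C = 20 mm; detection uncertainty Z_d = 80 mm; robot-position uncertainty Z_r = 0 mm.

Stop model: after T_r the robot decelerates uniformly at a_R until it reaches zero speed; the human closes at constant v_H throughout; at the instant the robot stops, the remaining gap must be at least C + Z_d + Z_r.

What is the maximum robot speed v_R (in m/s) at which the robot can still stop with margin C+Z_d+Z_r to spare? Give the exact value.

collect terms ⇒ (1/8)·v_R² + (2/25)·v_R + (-15141/16000) = 0
  disc = (2/25)² − 4·(1/8)·(-15141/16000) = 76729/160000 ; √disc = 277/400
  v_R = (−(2/25) + 277/400) / (2·(1/8)) = 49/20 m/s
check:
T_s = v_R/a_R = (49/20)/4 = 0.6125 s
robot covers v_R·T_r = 2.4500·0.0800 = 0.1960 m before braking
robot covers 2.4500·0.6125 − ½·4.0000·0.6125² = 0.7503 m while stopping
human closes 0.0000·0.6925 = 0.0000 m
C+Z_d+Z_r = 0.0200+0.0800+0.0000 = 0.1000 m
sum ≈ 0.1960+0.7503+0.0000+0.1000 ≈ 1.0463 m = S ✓

v_R_max = 49/20 m/s = 2.4500 m/s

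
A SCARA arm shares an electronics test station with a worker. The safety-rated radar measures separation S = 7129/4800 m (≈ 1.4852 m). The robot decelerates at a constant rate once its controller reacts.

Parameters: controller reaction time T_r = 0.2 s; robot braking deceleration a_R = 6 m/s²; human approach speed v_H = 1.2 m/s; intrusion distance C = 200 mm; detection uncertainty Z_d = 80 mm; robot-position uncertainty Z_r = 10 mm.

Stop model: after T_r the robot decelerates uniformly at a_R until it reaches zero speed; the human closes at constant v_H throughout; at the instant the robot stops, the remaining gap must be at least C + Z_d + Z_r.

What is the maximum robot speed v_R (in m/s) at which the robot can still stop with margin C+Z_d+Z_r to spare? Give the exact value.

v_R_max = 7/4 m/s = 1.7500 m/s

collect terms ⇒ (1/12)·v_R² + (2/5)·v_R + (-917/960) = 0
  disc = (2/5)² − 4·(1/12)·(-917/960) = 6889/14400 ; √disc = 83/120
  v_R = (−(2/5) + 83/120) / (2·(1/12)) = 7/4 m/s
check:
T_s = v_R/a_R = (7/4)/6 = 0.2917 s
reaction-phase robot travel = 1.7500·0.2000 = 0.3500 m
robot under decel: 1.7500²/(2·6.0000) = 0.2552 m
human closes 1.2000·0.4917 = 0.5900 m
C+Z_d+Z_r = 0.2000+0.0800+0.0100 = 0.2900 m
sum ≈ 0.3500+0.2552+0.5900+0.2900 ≈ 1.4852 m = S ✓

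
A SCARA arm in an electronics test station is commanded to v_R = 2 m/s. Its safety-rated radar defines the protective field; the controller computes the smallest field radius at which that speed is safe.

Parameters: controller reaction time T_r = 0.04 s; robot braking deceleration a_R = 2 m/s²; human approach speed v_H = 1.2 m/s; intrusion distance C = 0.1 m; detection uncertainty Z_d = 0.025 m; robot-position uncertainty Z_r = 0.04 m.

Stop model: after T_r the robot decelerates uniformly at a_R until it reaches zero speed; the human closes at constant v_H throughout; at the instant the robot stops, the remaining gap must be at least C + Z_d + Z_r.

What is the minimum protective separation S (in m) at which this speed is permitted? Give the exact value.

S_min = 2493/1000 m = 2.4930 m

stop time T_s = 2/2 = 1.0000 s
robot covers v_R·T_r = 2.0000·0.0400 = 0.0800 m before braking
braking distance = 2.0000²/(2·2.0000) = 1.0000 m
human closes 1.2000·1.0400 = 1.2480 m
residual clearance needed = 0.1000+0.0250+0.0400 = 0.1650 m
S_min ≈ 0.0800+1.0000+1.2480+0.1650  ⇒  S_min = 2493/1000 m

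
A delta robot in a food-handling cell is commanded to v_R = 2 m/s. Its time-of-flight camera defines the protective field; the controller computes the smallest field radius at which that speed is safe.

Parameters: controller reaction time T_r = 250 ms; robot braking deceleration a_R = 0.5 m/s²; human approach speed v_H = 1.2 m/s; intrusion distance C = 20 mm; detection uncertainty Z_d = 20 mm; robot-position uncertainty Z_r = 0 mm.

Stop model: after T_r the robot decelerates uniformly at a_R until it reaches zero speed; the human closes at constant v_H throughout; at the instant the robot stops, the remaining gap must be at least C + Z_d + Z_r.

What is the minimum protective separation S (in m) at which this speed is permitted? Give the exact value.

stop time T_s = 2/(1/2) = 4.0000 s
robot in T_r: 2.0000·0.2500 = 0.5000 m
robot covers 2.0000·4.0000 − ½·0.5000·4.0000² = 4.0000 m while stopping
human over T_r+T_s: 1.2000·(0.2500+4.0000) = 5.1000 m
residual clearance needed = 0.0200+0.0200+0.0000 = 0.0400 m
S_min ≈ 0.5000+4.0000+5.1000+0.0400  ⇒  S_min = 241/25 m

S_min = 241/25 m = 9.6400 m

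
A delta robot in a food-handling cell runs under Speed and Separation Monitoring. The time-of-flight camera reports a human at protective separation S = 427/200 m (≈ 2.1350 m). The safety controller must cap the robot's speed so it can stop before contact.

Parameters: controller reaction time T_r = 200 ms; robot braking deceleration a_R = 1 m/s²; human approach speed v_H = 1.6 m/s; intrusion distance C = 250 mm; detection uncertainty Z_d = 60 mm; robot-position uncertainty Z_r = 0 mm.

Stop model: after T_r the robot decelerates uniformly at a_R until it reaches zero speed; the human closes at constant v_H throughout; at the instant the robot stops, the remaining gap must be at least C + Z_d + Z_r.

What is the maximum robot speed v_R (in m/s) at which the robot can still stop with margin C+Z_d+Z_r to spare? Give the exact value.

v_R_max = 7/10 m/s = 0.7000 m/s

quadratic (1/2)·v² + (9/5)·v + (-301/200) = 0
  disc = (9/5)² − 4·(1/2)·(-301/200) = 25/4 ; √disc = 5/2
  v_R = (−(9/5) + 5/2) / (2·(1/2)) = 7/10 m/s
check:
T_s = v_R/a_R = (7/10)/1 = 0.7000 s
robot in T_r: 0.7000·0.2000 = 0.1400 m
braking distance = 0.7000²/(2·1.0000) = 0.2450 m
person approaches 1.6000·(0.2000+0.7000) = 1.4400 m
residual clearance needed = 0.2500+0.0600+0.0000 = 0.3100 m
sum ≈ 0.1400+0.2450+1.4400+0.3100 ≈ 2.1350 m = S ✓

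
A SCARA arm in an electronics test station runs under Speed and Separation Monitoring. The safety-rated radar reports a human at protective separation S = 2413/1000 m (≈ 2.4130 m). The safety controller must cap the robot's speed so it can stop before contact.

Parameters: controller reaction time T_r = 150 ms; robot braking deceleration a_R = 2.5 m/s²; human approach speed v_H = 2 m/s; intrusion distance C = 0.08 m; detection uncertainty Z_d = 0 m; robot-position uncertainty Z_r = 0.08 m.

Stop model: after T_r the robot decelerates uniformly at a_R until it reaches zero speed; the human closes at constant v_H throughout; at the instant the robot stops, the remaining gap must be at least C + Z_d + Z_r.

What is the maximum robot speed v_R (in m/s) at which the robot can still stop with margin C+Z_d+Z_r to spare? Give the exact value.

at the boundary: (1/5)·v² + (19/20)·v + (-1953/1000) = 0
  disc = (19/20)² − 4·(1/5)·(-1953/1000) = 24649/10000 ; √disc = 157/100
  v_R = (−(19/20) + 157/100) / (2·(1/5)) = 31/20 m/s
check:
braking lasts T_s = (31/20)/(5/2) = 0.6200 s
robot in T_r: 1.5500·0.1500 = 0.2325 m
braking distance = 1.5500²/(2·2.5000) = 0.4805 m
human closes 2.0000·0.7700 = 1.5400 m
margins: 0.0800+0.0000+0.0800 = 0.1600 m
sum ≈ 0.2325+0.4805+1.5400+0.1600 ≈ 2.4130 m = S ✓

v_R_max = 31/20 m/s = 1.5500 m/s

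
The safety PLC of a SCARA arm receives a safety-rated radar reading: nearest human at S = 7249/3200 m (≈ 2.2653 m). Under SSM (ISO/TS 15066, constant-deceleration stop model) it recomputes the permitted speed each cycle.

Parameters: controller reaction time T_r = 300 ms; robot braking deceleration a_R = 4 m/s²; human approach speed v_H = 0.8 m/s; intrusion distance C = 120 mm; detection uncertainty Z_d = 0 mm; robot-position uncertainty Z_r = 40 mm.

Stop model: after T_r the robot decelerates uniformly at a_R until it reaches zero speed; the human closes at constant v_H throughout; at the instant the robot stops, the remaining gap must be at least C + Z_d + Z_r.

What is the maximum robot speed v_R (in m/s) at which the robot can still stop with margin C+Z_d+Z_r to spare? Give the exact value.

collect terms ⇒ (1/8)·v_R² + (1/2)·v_R + (-5969/3200) = 0
  disc = (1/2)² − 4·(1/8)·(-5969/3200) = 7569/6400 ; √disc = 87/80
  v_R = (−(1/2) + 87/80) / (2·(1/8)) = 47/20 m/s
check:
braking lasts T_s = (47/20)/4 = 0.5875 s
reaction-phase robot travel = 2.3500·0.3000 = 0.7050 m
robot covers 2.3500·0.5875 − ½·4.0000·0.5875² = 0.6903 m while stopping
person approaches 0.8000·(0.3000+0.5875) = 0.7100 m
margins: 0.1200+0.0000+0.0400 = 0.1600 m
sum ≈ 0.7050+0.6903+0.7100+0.1600 ≈ 2.2653 m = S ✓

v_R_max = 47/20 m/s = 2.3500 m/s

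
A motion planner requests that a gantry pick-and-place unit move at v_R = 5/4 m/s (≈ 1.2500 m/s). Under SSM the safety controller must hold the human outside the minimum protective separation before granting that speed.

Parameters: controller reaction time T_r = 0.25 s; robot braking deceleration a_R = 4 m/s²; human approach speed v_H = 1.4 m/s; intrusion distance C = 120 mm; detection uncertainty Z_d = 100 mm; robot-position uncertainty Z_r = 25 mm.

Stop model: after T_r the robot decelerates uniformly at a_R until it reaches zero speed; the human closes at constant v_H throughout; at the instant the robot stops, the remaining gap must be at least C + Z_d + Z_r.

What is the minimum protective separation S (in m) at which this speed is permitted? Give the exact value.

stop time T_s = (5/4)/4 = 0.3125 s
robot covers v_R·T_r = 1.2500·0.2500 = 0.3125 m before braking
robot under decel: 1.2500²/(2·4.0000) = 0.1953 m
human over T_r+T_s: 1.4000·(0.2500+0.3125) = 0.7875 m
C+Z_d+Z_r = 0.1200+0.1000+0.0250 = 0.2450 m
S_min ≈ 0.3125+0.1953+0.7875+0.2450  ⇒  S_min = 4929/3200 m

S_min = 4929/3200 m = 1.5403 m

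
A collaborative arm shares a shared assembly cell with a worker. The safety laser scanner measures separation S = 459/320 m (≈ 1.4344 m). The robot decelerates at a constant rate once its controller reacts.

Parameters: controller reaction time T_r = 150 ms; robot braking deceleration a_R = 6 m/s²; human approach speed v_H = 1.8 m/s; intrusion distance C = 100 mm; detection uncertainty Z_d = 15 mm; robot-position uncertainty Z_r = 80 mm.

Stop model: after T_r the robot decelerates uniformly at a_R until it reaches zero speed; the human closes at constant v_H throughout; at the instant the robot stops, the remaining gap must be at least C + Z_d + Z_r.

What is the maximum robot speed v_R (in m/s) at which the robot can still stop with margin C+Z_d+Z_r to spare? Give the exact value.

v_R_max = 33/20 m/s = 1.6500 m/s

collect terms ⇒ (1/12)·v_R² + (9/20)·v_R + (-1551/1600) = 0
  disc = (9/20)² − 4·(1/12)·(-1551/1600) = 841/1600 ; √disc = 29/40
  v_R = (−(9/20) + 29/40) / (2·(1/12)) = 33/20 m/s
check:
stop time T_s = (33/20)/6 = 0.2750 s
robot covers v_R·T_r = 1.6500·0.1500 = 0.2475 m before braking
robot under decel: 1.6500²/(2·6.0000) = 0.2269 m
human closes 1.8000·0.4250 = 0.7650 m
residual clearance needed = 0.1000+0.0150+0.0800 = 0.1950 m
sum ≈ 0.2475+0.2269+0.7650+0.1950 ≈ 1.4344 m = S ✓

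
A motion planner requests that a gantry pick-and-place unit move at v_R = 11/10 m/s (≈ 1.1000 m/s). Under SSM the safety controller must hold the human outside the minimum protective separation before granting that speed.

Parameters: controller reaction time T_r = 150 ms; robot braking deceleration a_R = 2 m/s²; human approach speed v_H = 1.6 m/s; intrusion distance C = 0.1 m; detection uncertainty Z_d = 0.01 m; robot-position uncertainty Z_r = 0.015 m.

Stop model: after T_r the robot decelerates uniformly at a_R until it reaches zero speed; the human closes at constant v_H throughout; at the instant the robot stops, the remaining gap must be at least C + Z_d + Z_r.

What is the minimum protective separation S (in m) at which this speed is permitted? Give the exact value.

braking lasts T_s = (11/10)/2 = 0.5500 s
robot in T_r: 1.1000·0.1500 = 0.1650 m
robot covers 1.1000·0.5500 − ½·2.0000·0.5500² = 0.3025 m while stopping
human closes 1.6000·0.7000 = 1.1200 m
C+Z_d+Z_r = 0.1000+0.0100+0.0150 = 0.1250 m
S_min ≈ 0.1650+0.3025+1.1200+0.1250  ⇒  S_min = 137/80 m

S_min = 137/80 m = 1.7125 m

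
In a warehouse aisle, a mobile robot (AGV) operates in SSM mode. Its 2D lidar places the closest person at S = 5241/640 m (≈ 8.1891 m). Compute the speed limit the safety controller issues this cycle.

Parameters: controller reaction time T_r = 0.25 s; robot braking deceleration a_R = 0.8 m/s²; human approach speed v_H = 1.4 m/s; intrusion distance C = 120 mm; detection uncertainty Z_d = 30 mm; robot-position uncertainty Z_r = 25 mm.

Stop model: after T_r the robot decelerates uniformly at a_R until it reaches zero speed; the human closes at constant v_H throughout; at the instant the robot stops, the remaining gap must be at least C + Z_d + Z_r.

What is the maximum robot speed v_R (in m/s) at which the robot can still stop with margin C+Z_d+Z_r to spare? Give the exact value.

collect terms ⇒ (5/8)·v_R² + (2)·v_R + (-981/128) = 0
  disc = (2)² − 4·(5/8)·(-981/128) = 5929/256 ; √disc = 77/16
  v_R = (−(2) + 77/16) / (2·(5/8)) = 9/4 m/s
check:
stop time T_s = (9/4)/(4/5) = 2.8125 s
robot covers v_R·T_r = 2.2500·0.2500 = 0.5625 m before braking
braking distance = 2.2500²/(2·0.8000) = 3.1641 m
person approaches 1.4000·(0.2500+2.8125) = 4.2875 m
residual clearance needed = 0.1200+0.0300+0.0250 = 0.1750 m
sum ≈ 0.5625+3.1641+4.2875+0.1750 ≈ 8.1891 m = S ✓

v_R_max = 9/4 m/s = 2.2500 m/s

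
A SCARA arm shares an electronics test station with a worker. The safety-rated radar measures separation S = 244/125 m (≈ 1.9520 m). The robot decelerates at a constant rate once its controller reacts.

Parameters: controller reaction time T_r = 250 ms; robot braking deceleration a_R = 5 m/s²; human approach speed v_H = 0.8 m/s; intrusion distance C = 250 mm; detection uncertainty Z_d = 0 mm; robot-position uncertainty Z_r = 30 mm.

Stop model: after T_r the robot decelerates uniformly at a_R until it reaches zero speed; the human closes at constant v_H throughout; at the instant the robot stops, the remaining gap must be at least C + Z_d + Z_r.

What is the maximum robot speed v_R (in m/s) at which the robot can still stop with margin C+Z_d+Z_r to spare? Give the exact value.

at the boundary: (1/10)·v² + (41/100)·v + (-184/125) = 0
  disc = (41/100)² − 4·(1/10)·(-184/125) = 7569/10000 ; √disc = 87/100
  v_R = (−(41/100) + 87/100) / (2·(1/10)) = 23/10 m/s
check:
T_s = v_R/a_R = (23/10)/5 = 0.4600 s
robot in T_r: 2.3000·0.2500 = 0.5750 m
robot under decel: 2.3000²/(2·5.0000) = 0.5290 m
human closes 0.8000·0.7100 = 0.5680 m
residual clearance needed = 0.2500+0.0000+0.0300 = 0.2800 m
sum ≈ 0.5750+0.5290+0.5680+0.2800 ≈ 1.9520 m = S ✓

v_R_max = 23/10 m/s = 2.3000 m/s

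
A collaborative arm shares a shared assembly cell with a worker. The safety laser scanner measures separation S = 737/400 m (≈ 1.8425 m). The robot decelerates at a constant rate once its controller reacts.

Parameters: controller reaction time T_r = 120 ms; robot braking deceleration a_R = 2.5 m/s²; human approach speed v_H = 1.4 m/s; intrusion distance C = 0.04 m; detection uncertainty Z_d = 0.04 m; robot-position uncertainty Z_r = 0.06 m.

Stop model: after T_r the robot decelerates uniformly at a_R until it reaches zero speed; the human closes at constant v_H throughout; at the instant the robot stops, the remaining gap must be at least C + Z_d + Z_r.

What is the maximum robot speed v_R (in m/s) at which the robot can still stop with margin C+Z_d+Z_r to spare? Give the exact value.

v_R_max = 31/20 m/s = 1.5500 m/s

quadratic (1/5)·v² + (17/25)·v + (-3069/2000) = 0
  disc = (17/25)² − 4·(1/5)·(-3069/2000) = 169/100 ; √disc = 13/10
  v_R = (−(17/25) + 13/10) / (2·(1/5)) = 31/20 m/s
check:
braking lasts T_s = (31/20)/(5/2) = 0.6200 s
robot in T_r: 1.5500·0.1200 = 0.1860 m
braking distance = 1.5500²/(2·2.5000) = 0.4805 m
human closes 1.4000·0.7400 = 1.0360 m
residual clearance needed = 0.0400+0.0400+0.0600 = 0.1400 m
sum ≈ 0.1860+0.4805+1.0360+0.1400 ≈ 1.8425 m = S ✓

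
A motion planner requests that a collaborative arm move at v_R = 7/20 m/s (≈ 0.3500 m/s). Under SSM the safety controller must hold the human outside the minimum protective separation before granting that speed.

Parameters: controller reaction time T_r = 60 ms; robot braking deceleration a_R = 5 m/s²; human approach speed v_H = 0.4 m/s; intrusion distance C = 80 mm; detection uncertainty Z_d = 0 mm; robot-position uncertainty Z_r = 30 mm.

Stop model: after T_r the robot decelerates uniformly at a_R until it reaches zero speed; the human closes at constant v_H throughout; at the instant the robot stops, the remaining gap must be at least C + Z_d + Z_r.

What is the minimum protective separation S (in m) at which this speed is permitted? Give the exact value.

S_min = 781/4000 m = 0.1953 m

braking lasts T_s = (7/20)/5 = 0.0700 s
reaction-phase robot travel = 0.3500·0.0600 = 0.0210 m
braking distance = 0.3500²/(2·5.0000) = 0.0123 m
human over T_r+T_s: 0.4000·(0.0600+0.0700) = 0.0520 m
margins: 0.0800+0.0000+0.0300 = 0.1100 m
S_min ≈ 0.0210+0.0123+0.0520+0.1100  ⇒  S_min = 781/4000 m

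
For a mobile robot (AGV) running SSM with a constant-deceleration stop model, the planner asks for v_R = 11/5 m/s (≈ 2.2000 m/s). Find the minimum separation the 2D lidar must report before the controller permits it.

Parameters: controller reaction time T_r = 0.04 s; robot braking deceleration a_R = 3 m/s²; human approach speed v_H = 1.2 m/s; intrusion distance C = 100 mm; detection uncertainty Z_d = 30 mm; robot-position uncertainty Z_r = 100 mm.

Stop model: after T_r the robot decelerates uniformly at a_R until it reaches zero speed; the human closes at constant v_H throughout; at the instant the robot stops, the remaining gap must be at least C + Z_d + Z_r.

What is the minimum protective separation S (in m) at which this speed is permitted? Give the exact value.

T_s = v_R/a_R = (11/5)/3 = 0.7333 s
robot covers v_R·T_r = 2.2000·0.0400 = 0.0880 m before braking
braking distance = 2.2000²/(2·3.0000) = 0.8067 m
human over T_r+T_s: 1.2000·(0.0400+0.7333) = 0.9280 m
C+Z_d+Z_r = 0.1000+0.0300+0.1000 = 0.2300 m
S_min ≈ 0.0880+0.8067+0.9280+0.2300  ⇒  S_min = 3079/1500 m

S_min = 3079/1500 m = 2.0527 m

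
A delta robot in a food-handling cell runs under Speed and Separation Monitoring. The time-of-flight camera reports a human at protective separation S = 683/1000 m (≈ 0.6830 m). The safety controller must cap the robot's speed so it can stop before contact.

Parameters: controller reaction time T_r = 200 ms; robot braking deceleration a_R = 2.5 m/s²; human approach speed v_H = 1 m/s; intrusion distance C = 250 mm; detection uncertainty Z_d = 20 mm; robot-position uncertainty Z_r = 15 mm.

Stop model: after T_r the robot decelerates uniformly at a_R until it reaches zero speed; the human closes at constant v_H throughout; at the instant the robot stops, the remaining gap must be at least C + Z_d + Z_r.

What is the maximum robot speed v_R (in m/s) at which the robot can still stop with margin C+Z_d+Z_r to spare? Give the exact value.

quadratic (1/5)·v² + (3/5)·v + (-99/500) = 0
  disc = (3/5)² − 4·(1/5)·(-99/500) = 324/625 ; √disc = 18/25
  v_R = (−(3/5) + 18/25) / (2·(1/5)) = 3/10 m/s
check:
stop time T_s = (3/10)/(5/2) = 0.1200 s
reaction-phase robot travel = 0.3000·0.2000 = 0.0600 m
braking distance = 0.3000²/(2·2.5000) = 0.0180 m
person approaches 1.0000·(0.2000+0.1200) = 0.3200 m
C+Z_d+Z_r = 0.2500+0.0200+0.0150 = 0.2850 m
sum ≈ 0.0600+0.0180+0.3200+0.2850 ≈ 0.6830 m = S ✓

v_R_max = 3/10 m/s = 0.3000 m/s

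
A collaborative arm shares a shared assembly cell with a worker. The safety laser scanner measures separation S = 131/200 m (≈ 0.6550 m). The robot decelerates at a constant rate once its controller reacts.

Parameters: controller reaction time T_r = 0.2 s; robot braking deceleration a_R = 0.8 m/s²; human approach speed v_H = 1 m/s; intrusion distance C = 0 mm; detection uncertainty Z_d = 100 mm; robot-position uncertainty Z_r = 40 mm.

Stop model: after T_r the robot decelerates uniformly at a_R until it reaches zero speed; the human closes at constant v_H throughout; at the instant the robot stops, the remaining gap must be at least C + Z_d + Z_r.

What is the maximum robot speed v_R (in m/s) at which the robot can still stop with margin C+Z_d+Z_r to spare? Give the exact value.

v_R_max = 1/5 m/s = 0.2000 m/s

at the boundary: (5/8)·v² + (29/20)·v + (-63/200) = 0
  disc = (29/20)² − 4·(5/8)·(-63/200) = 289/100 ; √disc = 17/10
  v_R = (−(29/20) + 17/10) / (2·(5/8)) = 1/5 m/s
check:
stop time T_s = (1/5)/(4/5) = 0.2500 s
robot covers v_R·T_r = 0.2000·0.2000 = 0.0400 m before braking
braking distance = 0.2000²/(2·0.8000) = 0.0250 m
human over T_r+T_s: 1.0000·(0.2000+0.2500) = 0.4500 m
margins: 0.0000+0.1000+0.0400 = 0.1400 m
sum ≈ 0.0400+0.0250+0.4500+0.1400 ≈ 0.6550 m = S ✓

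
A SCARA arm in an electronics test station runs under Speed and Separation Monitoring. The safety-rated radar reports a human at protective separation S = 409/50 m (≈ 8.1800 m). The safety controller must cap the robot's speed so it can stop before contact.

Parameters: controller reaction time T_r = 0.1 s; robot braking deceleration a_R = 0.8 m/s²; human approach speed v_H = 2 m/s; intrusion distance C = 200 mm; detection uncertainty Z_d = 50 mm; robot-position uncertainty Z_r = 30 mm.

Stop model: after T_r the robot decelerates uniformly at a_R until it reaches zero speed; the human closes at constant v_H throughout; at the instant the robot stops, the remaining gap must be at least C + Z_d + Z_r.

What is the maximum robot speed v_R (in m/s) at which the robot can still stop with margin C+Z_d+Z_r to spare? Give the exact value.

v_R_max = 2 m/s = 2.0000 m/s

collect terms ⇒ (5/8)·v_R² + (13/5)·v_R + (-77/10) = 0
  disc = (13/5)² − 4·(5/8)·(-77/10) = 2601/100 ; √disc = 51/10
  v_R = (−(13/5) + 51/10) / (2·(5/8)) = 2 m/s
check:
braking lasts T_s = 2/(4/5) = 2.5000 s
robot in T_r: 2.0000·0.1000 = 0.2000 m
braking distance = 2.0000²/(2·0.8000) = 2.5000 m
person approaches 2.0000·(0.1000+2.5000) = 5.2000 m
residual clearance needed = 0.2000+0.0500+0.0300 = 0.2800 m
sum ≈ 0.2000+2.5000+5.2000+0.2800 ≈ 8.1800 m = S ✓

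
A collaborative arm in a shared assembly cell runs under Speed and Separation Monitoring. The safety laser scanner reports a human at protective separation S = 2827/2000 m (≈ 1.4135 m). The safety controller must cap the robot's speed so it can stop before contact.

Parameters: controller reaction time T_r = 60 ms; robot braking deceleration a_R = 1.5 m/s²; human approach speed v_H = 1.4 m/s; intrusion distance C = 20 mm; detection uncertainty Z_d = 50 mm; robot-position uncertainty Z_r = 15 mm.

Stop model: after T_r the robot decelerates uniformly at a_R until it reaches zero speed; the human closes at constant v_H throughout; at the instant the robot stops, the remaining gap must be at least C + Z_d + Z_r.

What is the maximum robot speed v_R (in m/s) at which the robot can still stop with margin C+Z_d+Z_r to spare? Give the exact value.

v_R_max = 19/20 m/s = 0.9500 m/s

at the boundary: (1/3)·v² + (149/150)·v + (-2489/2000) = 0
  disc = (149/150)² − 4·(1/3)·(-2489/2000) = 14884/5625 ; √disc = 122/75
  v_R = (−(149/150) + 122/75) / (2·(1/3)) = 19/20 m/s
check:
T_s = v_R/a_R = (19/20)/(3/2) = 0.6333 s
reaction-phase robot travel = 0.9500·0.0600 = 0.0570 m
robot covers 0.9500·0.6333 − ½·1.5000·0.6333² = 0.3008 m while stopping
human over T_r+T_s: 1.4000·(0.0600+0.6333) = 0.9707 m
residual clearance needed = 0.0200+0.0500+0.0150 = 0.0850 m
sum ≈ 0.0570+0.3008+0.9707+0.0850 ≈ 1.4135 m = S ✓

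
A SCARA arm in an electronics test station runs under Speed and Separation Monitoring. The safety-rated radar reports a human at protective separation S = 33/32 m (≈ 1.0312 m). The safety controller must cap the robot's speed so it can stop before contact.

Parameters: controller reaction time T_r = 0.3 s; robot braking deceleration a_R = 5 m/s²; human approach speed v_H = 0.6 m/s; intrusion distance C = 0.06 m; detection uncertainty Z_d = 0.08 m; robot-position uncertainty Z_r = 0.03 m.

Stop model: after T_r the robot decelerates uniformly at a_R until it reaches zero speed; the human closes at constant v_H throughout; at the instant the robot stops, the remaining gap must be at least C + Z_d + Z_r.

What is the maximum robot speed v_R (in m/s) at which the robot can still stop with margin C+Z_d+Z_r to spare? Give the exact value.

v_R_max = 5/4 m/s = 1.2500 m/s

collect terms ⇒ (1/10)·v_R² + (21/50)·v_R + (-109/160) = 0
  disc = (21/50)² − 4·(1/10)·(-109/160) = 4489/10000 ; √disc = 67/100
  v_R = (−(21/50) + 67/100) / (2·(1/10)) = 5/4 m/s
check:
stop time T_s = (5/4)/5 = 0.2500 s
reaction-phase robot travel = 1.2500·0.3000 = 0.3750 m
robot covers 1.2500·0.2500 − ½·5.0000·0.2500² = 0.1562 m while stopping
human closes 0.6000·0.5500 = 0.3300 m
margins: 0.0600+0.0800+0.0300 = 0.1700 m
sum ≈ 0.3750+0.1562+0.3300+0.1700 ≈ 1.0312 m = S ✓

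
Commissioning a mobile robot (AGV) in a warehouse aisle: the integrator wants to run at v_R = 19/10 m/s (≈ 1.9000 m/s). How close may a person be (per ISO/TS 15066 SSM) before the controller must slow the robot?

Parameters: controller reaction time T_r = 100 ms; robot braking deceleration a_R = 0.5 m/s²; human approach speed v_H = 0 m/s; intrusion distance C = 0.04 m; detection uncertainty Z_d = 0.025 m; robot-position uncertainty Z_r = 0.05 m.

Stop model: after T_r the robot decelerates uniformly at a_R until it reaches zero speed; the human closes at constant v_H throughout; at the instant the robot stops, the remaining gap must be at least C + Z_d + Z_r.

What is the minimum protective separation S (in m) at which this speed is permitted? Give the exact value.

S_min = 783/200 m = 3.9150 m

stop time T_s = (19/10)/(1/2) = 3.8000 s
reaction-phase robot travel = 1.9000·0.1000 = 0.1900 m
braking distance = 1.9000²/(2·0.5000) = 3.6100 m
human closes 0.0000·3.9000 = 0.0000 m
margins: 0.0400+0.0250+0.0500 = 0.1150 m
S_min ≈ 0.1900+3.6100+0.0000+0.1150  ⇒  S_min = 783/200 m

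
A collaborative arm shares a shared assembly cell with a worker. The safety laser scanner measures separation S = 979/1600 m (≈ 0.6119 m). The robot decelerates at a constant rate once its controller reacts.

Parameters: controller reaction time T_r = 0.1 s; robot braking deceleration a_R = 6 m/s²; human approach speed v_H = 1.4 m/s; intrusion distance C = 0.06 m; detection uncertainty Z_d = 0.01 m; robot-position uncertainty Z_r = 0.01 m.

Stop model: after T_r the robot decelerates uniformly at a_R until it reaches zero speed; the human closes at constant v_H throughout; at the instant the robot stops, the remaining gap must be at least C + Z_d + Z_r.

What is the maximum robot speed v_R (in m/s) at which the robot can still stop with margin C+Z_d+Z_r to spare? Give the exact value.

v_R_max = 19/20 m/s = 0.9500 m/s

quadratic (1/12)·v² + (1/3)·v + (-627/1600) = 0
  disc = (1/3)² − 4·(1/12)·(-627/1600) = 3481/14400 ; √disc = 59/120
  v_R = (−(1/3) + 59/120) / (2·(1/12)) = 19/20 m/s
check:
T_s = v_R/a_R = (19/20)/6 = 0.1583 s
robot covers v_R·T_r = 0.9500·0.1000 = 0.0950 m before braking
braking distance = 0.9500²/(2·6.0000) = 0.0752 m
human closes 1.4000·0.2583 = 0.3617 m
C+Z_d+Z_r = 0.0600+0.0100+0.0100 = 0.0800 m
sum ≈ 0.0950+0.0752+0.3617+0.0800 ≈ 0.6119 m = S ✓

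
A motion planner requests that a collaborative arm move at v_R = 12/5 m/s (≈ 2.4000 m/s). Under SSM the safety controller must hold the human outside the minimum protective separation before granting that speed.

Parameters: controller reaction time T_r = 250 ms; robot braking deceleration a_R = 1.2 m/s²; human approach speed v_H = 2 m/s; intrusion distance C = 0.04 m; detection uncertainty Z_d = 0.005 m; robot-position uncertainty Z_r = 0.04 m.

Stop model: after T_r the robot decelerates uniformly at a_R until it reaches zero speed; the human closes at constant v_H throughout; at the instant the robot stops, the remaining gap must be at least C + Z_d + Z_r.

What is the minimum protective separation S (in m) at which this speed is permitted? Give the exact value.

stop time T_s = (12/5)/(6/5) = 2.0000 s
reaction-phase robot travel = 2.4000·0.2500 = 0.6000 m
robot covers 2.4000·2.0000 − ½·1.2000·2.0000² = 2.4000 m while stopping
human over T_r+T_s: 2.0000·(0.2500+2.0000) = 4.5000 m
C+Z_d+Z_r = 0.0400+0.0050+0.0400 = 0.0850 m
S_min ≈ 0.6000+2.4000+4.5000+0.0850  ⇒  S_min = 1517/200 m

S_min = 1517/200 m = 7.5850 m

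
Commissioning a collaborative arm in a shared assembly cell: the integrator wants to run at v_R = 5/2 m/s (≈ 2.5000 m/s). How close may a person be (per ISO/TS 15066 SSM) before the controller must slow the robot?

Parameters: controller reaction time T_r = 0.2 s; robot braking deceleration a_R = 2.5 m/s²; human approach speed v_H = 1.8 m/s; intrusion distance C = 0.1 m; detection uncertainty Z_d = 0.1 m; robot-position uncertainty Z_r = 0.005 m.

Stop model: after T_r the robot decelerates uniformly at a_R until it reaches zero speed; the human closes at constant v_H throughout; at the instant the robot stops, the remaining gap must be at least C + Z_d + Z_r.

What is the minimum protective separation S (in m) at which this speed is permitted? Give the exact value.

S_min = 823/200 m = 4.1150 m

stop time T_s = (5/2)/(5/2) = 1.0000 s
robot covers v_R·T_r = 2.5000·0.2000 = 0.5000 m before braking
robot covers 2.5000·1.0000 − ½·2.5000·1.0000² = 1.2500 m while stopping
human over T_r+T_s: 1.8000·(0.2000+1.0000) = 2.1600 m
margins: 0.1000+0.1000+0.0050 = 0.2050 m
S_min ≈ 0.5000+1.2500+2.1600+0.2050  ⇒  S_min = 823/200 m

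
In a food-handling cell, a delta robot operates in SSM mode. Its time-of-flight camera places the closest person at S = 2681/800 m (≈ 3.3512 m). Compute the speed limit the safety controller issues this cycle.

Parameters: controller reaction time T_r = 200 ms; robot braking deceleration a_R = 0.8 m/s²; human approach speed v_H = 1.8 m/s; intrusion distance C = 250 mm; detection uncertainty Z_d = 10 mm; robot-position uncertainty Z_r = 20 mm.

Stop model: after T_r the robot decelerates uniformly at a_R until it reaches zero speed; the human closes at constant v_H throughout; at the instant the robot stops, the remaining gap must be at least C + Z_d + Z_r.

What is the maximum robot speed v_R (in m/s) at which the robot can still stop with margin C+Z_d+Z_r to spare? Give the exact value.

v_R_max = 9/10 m/s = 0.9000 m/s

collect terms ⇒ (5/8)·v_R² + (49/20)·v_R + (-2169/800) = 0
  disc = (49/20)² − 4·(5/8)·(-2169/800) = 20449/1600 ; √disc = 143/40
  v_R = (−(49/20) + 143/40) / (2·(5/8)) = 9/10 m/s
check:
stop time T_s = (9/10)/(4/5) = 1.1250 s
robot covers v_R·T_r = 0.9000·0.2000 = 0.1800 m before braking
braking distance = 0.9000²/(2·0.8000) = 0.5062 m
human over T_r+T_s: 1.8000·(0.2000+1.1250) = 2.3850 m
margins: 0.2500+0.0100+0.0200 = 0.2800 m
sum ≈ 0.1800+0.5062+2.3850+0.2800 ≈ 3.3512 m = S ✓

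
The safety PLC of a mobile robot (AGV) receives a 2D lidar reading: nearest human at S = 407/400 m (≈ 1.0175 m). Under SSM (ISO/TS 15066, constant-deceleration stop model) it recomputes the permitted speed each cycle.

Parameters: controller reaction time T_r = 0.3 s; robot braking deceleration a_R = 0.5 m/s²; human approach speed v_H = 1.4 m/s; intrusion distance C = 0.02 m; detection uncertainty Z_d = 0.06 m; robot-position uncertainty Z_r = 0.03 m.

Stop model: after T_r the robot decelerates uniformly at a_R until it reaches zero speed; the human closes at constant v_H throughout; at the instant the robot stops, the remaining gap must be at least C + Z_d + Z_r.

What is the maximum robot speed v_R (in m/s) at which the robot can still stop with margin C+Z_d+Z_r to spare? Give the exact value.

v_R_max = 3/20 m/s = 0.1500 m/s

collect terms ⇒ (1)·v_R² + (31/10)·v_R + (-39/80) = 0
  disc = (31/10)² − 4·(1)·(-39/80) = 289/25 ; √disc = 17/5
  v_R = (−(31/10) + 17/5) / (2·(1)) = 3/20 m/s
check:
T_s = v_R/a_R = (3/20)/(1/2) = 0.3000 s
reaction-phase robot travel = 0.1500·0.3000 = 0.0450 m
robot under decel: 0.1500²/(2·0.5000) = 0.0225 m
human over T_r+T_s: 1.4000·(0.3000+0.3000) = 0.8400 m
margins: 0.0200+0.0600+0.0300 = 0.1100 m
sum ≈ 0.0450+0.0225+0.8400+0.1100 ≈ 1.0175 m = S ✓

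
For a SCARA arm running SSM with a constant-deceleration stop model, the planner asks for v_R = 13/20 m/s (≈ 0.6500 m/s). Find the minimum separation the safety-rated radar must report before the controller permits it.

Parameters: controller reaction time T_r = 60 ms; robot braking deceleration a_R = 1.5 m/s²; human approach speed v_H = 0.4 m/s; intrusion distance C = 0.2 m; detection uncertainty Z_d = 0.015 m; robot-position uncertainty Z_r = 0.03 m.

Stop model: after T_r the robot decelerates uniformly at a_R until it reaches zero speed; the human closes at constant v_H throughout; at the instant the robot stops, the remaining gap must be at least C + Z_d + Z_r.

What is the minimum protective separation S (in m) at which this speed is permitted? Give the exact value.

stop time T_s = (13/20)/(3/2) = 0.4333 s
reaction-phase robot travel = 0.6500·0.0600 = 0.0390 m
robot covers 0.6500·0.4333 − ½·1.5000·0.4333² = 0.1408 m while stopping
human over T_r+T_s: 0.4000·(0.0600+0.4333) = 0.1973 m
C+Z_d+Z_r = 0.2000+0.0150+0.0300 = 0.2450 m
S_min ≈ 0.0390+0.1408+0.1973+0.2450  ⇒  S_min = 3733/6000 m

S_min = 3733/6000 m = 0.6222 m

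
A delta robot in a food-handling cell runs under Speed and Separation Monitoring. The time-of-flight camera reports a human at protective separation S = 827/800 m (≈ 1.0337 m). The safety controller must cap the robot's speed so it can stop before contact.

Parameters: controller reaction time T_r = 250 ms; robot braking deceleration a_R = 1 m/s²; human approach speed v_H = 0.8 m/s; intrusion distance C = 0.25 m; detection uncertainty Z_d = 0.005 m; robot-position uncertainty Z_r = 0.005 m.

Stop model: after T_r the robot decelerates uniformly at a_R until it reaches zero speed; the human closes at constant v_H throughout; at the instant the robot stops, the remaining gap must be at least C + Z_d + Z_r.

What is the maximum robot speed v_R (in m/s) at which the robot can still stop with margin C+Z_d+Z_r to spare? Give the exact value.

v_R_max = 9/20 m/s = 0.4500 m/s

collect terms ⇒ (1/2)·v_R² + (21/20)·v_R + (-459/800) = 0
  disc = (21/20)² − 4·(1/2)·(-459/800) = 9/4 ; √disc = 3/2
  v_R = (−(21/20) + 3/2) / (2·(1/2)) = 9/20 m/s
check:
stop time T_s = (9/20)/1 = 0.4500 s
robot covers v_R·T_r = 0.4500·0.2500 = 0.1125 m before braking
braking distance = 0.4500²/(2·1.0000) = 0.1013 m
human over T_r+T_s: 0.8000·(0.2500+0.4500) = 0.5600 m
C+Z_d+Z_r = 0.2500+0.0050+0.0050 = 0.2600 m
sum ≈ 0.1125+0.1013+0.5600+0.2600 ≈ 1.0337 m = S ✓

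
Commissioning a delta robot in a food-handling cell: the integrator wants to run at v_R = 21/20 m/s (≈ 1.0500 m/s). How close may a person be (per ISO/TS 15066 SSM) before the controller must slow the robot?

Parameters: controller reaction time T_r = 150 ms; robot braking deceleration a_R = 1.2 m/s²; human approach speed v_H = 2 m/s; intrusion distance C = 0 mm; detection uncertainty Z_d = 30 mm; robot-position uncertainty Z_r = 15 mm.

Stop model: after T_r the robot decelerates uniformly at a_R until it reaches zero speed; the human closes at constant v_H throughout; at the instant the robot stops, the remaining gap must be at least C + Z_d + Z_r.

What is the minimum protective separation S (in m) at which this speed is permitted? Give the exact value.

S_min = 4339/1600 m = 2.7119 m

stop time T_s = (21/20)/(6/5) = 0.8750 s
robot in T_r: 1.0500·0.1500 = 0.1575 m
robot under decel: 1.0500²/(2·1.2000) = 0.4594 m
person approaches 2.0000·(0.1500+0.8750) = 2.0500 m
residual clearance needed = 0.0000+0.0300+0.0150 = 0.0450 m
S_min ≈ 0.1575+0.4594+2.0500+0.0450  ⇒  S_min = 4339/1600 m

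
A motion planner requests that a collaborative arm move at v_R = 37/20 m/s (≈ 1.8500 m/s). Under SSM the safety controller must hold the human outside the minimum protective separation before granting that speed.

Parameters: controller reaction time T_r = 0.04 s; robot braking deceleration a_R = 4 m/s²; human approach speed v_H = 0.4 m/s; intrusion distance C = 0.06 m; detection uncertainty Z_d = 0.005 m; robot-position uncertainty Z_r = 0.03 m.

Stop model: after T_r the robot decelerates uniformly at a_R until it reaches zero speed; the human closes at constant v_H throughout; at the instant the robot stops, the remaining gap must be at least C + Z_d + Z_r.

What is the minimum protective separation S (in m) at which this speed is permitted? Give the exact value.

S_min = 2553/3200 m = 0.7978 m

stop time T_s = (37/20)/4 = 0.4625 s
reaction-phase robot travel = 1.8500·0.0400 = 0.0740 m
robot under decel: 1.8500²/(2·4.0000) = 0.4278 m
person approaches 0.4000·(0.0400+0.4625) = 0.2010 m
residual clearance needed = 0.0600+0.0050+0.0300 = 0.0950 m
S_min ≈ 0.0740+0.4278+0.2010+0.0950  ⇒  S_min = 2553/3200 m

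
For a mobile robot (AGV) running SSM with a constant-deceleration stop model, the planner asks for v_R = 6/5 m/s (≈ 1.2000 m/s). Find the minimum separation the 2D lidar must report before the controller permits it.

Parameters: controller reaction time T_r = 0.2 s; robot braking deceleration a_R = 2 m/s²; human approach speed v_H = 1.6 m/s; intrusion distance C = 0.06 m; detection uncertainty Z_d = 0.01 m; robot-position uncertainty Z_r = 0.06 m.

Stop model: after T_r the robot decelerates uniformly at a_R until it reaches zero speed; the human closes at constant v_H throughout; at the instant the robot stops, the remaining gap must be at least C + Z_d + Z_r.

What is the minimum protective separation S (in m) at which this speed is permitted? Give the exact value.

T_s = v_R/a_R = (6/5)/2 = 0.6000 s
reaction-phase robot travel = 1.2000·0.2000 = 0.2400 m
robot under decel: 1.2000²/(2·2.0000) = 0.3600 m
human closes 1.6000·0.8000 = 1.2800 m
margins: 0.0600+0.0100+0.0600 = 0.1300 m
S_min ≈ 0.2400+0.3600+1.2800+0.1300  ⇒  S_min = 201/100 m

S_min = 201/100 m = 2.0100 m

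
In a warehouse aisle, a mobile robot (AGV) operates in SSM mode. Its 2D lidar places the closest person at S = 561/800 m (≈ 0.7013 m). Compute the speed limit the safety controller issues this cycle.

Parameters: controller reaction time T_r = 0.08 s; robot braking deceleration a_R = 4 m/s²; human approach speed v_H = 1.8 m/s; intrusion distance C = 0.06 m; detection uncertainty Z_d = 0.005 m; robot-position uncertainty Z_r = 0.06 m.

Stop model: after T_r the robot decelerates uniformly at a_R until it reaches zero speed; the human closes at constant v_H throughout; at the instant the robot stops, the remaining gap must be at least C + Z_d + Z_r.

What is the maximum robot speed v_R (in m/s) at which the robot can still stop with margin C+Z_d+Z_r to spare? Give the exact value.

v_R_max = 7/10 m/s = 0.7000 m/s

at the boundary: (1/8)·v² + (53/100)·v + (-1729/4000) = 0
  disc = (53/100)² − 4·(1/8)·(-1729/4000) = 19881/40000 ; √disc = 141/200
  v_R = (−(53/100) + 141/200) / (2·(1/8)) = 7/10 m/s
check:
braking lasts T_s = (7/10)/4 = 0.1750 s
robot covers v_R·T_r = 0.7000·0.0800 = 0.0560 m before braking
braking distance = 0.7000²/(2·4.0000) = 0.0612 m
human closes 1.8000·0.2550 = 0.4590 m
C+Z_d+Z_r = 0.0600+0.0050+0.0600 = 0.1250 m
sum ≈ 0.0560+0.0612+0.4590+0.1250 ≈ 0.7013 m = S ✓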